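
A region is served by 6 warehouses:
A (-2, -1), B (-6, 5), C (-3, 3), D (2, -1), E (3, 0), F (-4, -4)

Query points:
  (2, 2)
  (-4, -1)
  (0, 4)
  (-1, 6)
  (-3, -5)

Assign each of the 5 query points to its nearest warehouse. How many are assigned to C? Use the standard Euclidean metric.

2

(2, 2) — d² to each: A:25, B:73, C:26, D:9, E:5, F:72 → nearest is E
(-4, -1) — d² to each: A:4, B:40, C:17, D:36, E:50, F:9 → nearest is A
(0, 4) — d² to each: A:29, B:37, C:10, D:29, E:25, F:80 → nearest is C
(-1, 6) — d² to each: A:50, B:26, C:13, D:58, E:52, F:109 → nearest is C
(-3, -5) — d² to each: A:17, B:109, C:64, D:41, E:61, F:2 → nearest is F
2 of the 5 points have C as nearest.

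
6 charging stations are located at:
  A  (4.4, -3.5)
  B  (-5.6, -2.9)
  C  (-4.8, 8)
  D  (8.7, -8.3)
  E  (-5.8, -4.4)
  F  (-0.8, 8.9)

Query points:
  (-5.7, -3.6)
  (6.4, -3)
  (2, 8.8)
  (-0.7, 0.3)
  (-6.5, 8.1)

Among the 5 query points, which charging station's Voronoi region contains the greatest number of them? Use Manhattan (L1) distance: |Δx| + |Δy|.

(-5.7, -3.6) — d to each: A:10.2, B:0.8, C:12.5, D:19.1, E:0.9, F:17.4 → nearest is B
(6.4, -3) — d to each: A:2.5, B:12.1, C:22.2, D:7.6, E:13.6, F:19.1 → nearest is A
(2, 8.8) — d to each: A:14.7, B:19.3, C:7.6, D:23.8, E:21, F:2.9 → nearest is F
(-0.7, 0.3) — d to each: A:8.9, B:8.1, C:11.8, D:18, E:9.8, F:8.7 → nearest is B
(-6.5, 8.1) — d to each: A:22.5, B:11.9, C:1.8, D:31.6, E:13.2, F:6.5 → nearest is C
Tally — A:1, B:2, C:1, F:1. B captures the most (2).

B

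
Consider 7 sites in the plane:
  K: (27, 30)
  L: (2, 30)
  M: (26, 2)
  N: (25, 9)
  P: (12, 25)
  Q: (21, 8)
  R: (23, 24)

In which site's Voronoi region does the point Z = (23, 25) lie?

Since √ is increasing, it suffices to compare squared distances:
|ZK|² = (23−27)² + (25−30)² = 16 + 25 = 41
|ZL|² = (23−2)² + (25−30)² = 441 + 25 = 466
|ZM|² = (23−26)² + (25−2)² = 9 + 529 = 538
|ZN|² = (23−25)² + (25−9)² = 4 + 256 = 260
|ZP|² = (23−12)² + (25−25)² = 121 + 0 = 121
|ZQ|² = (23−21)² + (25−8)² = 4 + 289 = 293
|ZR|² = (23−23)² + (25−24)² = 0 + 1 = 1
Minimum is at R.

R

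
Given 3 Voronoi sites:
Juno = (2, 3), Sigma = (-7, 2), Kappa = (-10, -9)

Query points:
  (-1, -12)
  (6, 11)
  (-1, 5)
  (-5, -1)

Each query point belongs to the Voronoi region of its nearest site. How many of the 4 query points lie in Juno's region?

(-1, -12) — d² to each: Juno:234, Sigma:232, Kappa:90 → nearest is Kappa
(6, 11) — d² to each: Juno:80, Sigma:250, Kappa:656 → nearest is Juno
(-1, 5) — d² to each: Juno:13, Sigma:45, Kappa:277 → nearest is Juno
(-5, -1) — d² to each: Juno:65, Sigma:13, Kappa:89 → nearest is Sigma
2 of the 4 points have Juno as nearest.

2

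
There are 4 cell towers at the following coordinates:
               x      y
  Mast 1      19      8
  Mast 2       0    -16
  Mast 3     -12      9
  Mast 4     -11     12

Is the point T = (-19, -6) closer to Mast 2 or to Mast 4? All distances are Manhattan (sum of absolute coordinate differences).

Mast 4

d(T, Mast 2) = |-19−0| + |-6−(-16)| = 19 + 10 = 29
d(T, Mast 4) = |-19−(-11)| + |-6−12| = 8 + 18 = 26
29 > 26, so Mast 4 is closer.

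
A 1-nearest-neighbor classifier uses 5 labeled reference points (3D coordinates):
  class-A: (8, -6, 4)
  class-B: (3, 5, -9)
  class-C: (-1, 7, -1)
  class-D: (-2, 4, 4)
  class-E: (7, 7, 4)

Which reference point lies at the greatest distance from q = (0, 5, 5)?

class-B

Since √ is increasing, it suffices to compare squared distances:
d²(q, class-A) = (0−8)² + (5−(-6))² + (5−4)² = 64 + 121 + 1 = 186
d²(q, class-B) = (0−3)² + (5−5)² + (5−(-9))² = 9 + 0 + 196 = 205
d²(q, class-C) = (0−(-1))² + (5−7)² + (5−(-1))² = 1 + 4 + 36 = 41
d²(q, class-D) = (0−(-2))² + (5−4)² + (5−4)² = 4 + 1 + 1 = 6
d²(q, class-E) = (0−7)² + (5−7)² + (5−4)² = 49 + 4 + 1 = 54
The largest is to class-B.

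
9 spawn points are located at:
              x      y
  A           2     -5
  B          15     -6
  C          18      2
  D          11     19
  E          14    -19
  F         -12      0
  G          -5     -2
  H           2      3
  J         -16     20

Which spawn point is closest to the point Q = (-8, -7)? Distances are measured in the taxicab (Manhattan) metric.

d(Q,A) = 10 + 2 = 12
d(Q,B) = 23 + 1 = 24
d(Q,C) = 26 + 9 = 35
d(Q,D) = 19 + 26 = 45
d(Q,E) = 22 + 12 = 34
d(Q,F) = 4 + 7 = 11
d(Q,G) = 3 + 5 = 8
d(Q,H) = 10 + 10 = 20
d(Q,J) = 8 + 27 = 35
G is nearest.

G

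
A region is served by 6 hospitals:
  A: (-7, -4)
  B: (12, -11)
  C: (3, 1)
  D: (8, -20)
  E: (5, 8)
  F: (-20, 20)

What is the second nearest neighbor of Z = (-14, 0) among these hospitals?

C

Compare squared distances (the ordering matches that of the actual distances):
|ZA|² = (-14−(-7))² + (0−(-4))² = 49 + 16 = 65
|ZB|² = (-14−12)² + (0−(-11))² = 676 + 121 = 797
|ZC|² = (-14−3)² + (0−1)² = 289 + 1 = 290
|ZD|² = (-14−8)² + (0−(-20))² = 484 + 400 = 884
|ZE|² = (-14−5)² + (0−8)² = 361 + 64 = 425
|ZF|² = (-14−(-20))² + (0−20)² = 36 + 400 = 436
Sorted ascending: A, C, E, … — the second-nearest is C.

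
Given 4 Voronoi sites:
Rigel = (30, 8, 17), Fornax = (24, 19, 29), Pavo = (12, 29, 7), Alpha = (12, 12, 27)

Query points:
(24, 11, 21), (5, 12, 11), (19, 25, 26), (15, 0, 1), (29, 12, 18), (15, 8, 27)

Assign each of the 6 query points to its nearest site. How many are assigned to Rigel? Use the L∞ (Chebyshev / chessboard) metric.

3

(24, 11, 21) — d to each: Rigel:6, Fornax:8, Pavo:18, Alpha:12 → nearest is Rigel
(5, 12, 11) — d to each: Rigel:25, Fornax:19, Pavo:17, Alpha:16 → nearest is Alpha
(19, 25, 26) — d to each: Rigel:17, Fornax:6, Pavo:19, Alpha:13 → nearest is Fornax
(15, 0, 1) — d to each: Rigel:16, Fornax:28, Pavo:29, Alpha:26 → nearest is Rigel
(29, 12, 18) — d to each: Rigel:4, Fornax:11, Pavo:17, Alpha:17 → nearest is Rigel
(15, 8, 27) — d to each: Rigel:15, Fornax:11, Pavo:21, Alpha:4 → nearest is Alpha
3 of the 6 points have Rigel as nearest.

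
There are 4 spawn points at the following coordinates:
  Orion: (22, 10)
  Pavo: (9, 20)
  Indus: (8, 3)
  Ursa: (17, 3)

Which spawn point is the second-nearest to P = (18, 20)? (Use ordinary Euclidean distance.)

Orion

Compare squared distances (the ordering matches that of the actual distances):
d²(P, Orion) = (18−22)² + (20−10)² = 16 + 100 = 116
d²(P, Pavo) = (18−9)² + (20−20)² = 81 + 0 = 81
d²(P, Indus) = (18−8)² + (20−3)² = 100 + 289 = 389
d²(P, Ursa) = (18−17)² + (20−3)² = 1 + 289 = 290
Sorted ascending: Pavo, Orion, Ursa, … — the second-nearest is Orion.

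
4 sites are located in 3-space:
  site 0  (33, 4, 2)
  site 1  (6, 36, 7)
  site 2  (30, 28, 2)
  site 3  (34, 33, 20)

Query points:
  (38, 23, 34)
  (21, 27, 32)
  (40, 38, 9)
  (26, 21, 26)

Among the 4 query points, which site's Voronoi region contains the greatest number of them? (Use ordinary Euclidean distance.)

site 3

(38, 23, 34) — d² to each: site 0:1410, site 1:1922, site 2:1113, site 3:312 → nearest is site 3
(21, 27, 32) — d² to each: site 0:1573, site 1:931, site 2:982, site 3:349 → nearest is site 3
(40, 38, 9) — d² to each: site 0:1254, site 1:1164, site 2:249, site 3:182 → nearest is site 3
(26, 21, 26) — d² to each: site 0:914, site 1:986, site 2:641, site 3:244 → nearest is site 3
Tally — site 3:4. site 3 captures the most (4).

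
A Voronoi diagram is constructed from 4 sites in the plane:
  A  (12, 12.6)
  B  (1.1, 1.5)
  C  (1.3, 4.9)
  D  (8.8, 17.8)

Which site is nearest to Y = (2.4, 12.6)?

Since √ is increasing, it suffices to compare squared distances:
|YA|² = (2.4−12)² + (12.6−12.6)² = 92.16 + 0 = 92.16
|YB|² = (2.4−1.1)² + (12.6−1.5)² = 1.69 + 123.21 = 124.9
|YC|² = (2.4−1.3)² + (12.6−4.9)² = 1.21 + 59.29 = 60.5
|YD|² = (2.4−8.8)² + (12.6−17.8)² = 40.96 + 27.04 = 68
C is nearest.

C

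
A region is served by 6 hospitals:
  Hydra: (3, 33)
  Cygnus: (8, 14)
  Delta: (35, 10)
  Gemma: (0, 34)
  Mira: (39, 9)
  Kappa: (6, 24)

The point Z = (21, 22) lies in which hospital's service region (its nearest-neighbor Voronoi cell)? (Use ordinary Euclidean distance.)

Kappa

Squared Euclidean distances:
d²(Z, Hydra) = (21−3)² + (22−33)² = 324 + 121 = 445
d²(Z, Cygnus) = (21−8)² + (22−14)² = 169 + 64 = 233
d²(Z, Delta) = (21−35)² + (22−10)² = 196 + 144 = 340
d²(Z, Gemma) = (21−0)² + (22−34)² = 441 + 144 = 585
d²(Z, Mira) = (21−39)² + (22−9)² = 324 + 169 = 493
d²(Z, Kappa) = (21−6)² + (22−24)² = 225 + 4 = 229
Kappa is nearest.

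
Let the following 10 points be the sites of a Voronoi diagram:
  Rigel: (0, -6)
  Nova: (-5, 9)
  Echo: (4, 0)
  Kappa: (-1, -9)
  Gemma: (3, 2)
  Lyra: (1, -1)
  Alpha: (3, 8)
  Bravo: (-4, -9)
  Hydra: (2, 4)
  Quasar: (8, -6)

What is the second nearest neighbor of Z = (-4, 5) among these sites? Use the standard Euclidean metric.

Hydra

Compare squared distances (the ordering matches that of the actual distances):
d²(Z, Rigel) = 16 + 121 = 137
d²(Z, Nova) = 1 + 16 = 17
d²(Z, Echo) = 64 + 25 = 89
d²(Z, Kappa) = 9 + 196 = 205
d²(Z, Gemma) = 49 + 9 = 58
d²(Z, Lyra) = 25 + 36 = 61
d²(Z, Alpha) = 49 + 9 = 58
d²(Z, Bravo) = 0 + 196 = 196
d²(Z, Hydra) = 36 + 1 = 37
d²(Z, Quasar) = 144 + 121 = 265
Sorted ascending: Nova, Hydra, Gemma, … — the second-nearest is Hydra.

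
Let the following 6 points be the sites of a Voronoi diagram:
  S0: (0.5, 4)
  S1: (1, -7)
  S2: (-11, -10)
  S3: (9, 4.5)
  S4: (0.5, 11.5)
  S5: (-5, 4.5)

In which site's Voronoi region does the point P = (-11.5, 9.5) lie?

S5

Compare squared distances (the ordering matches that of the actual distances):
|PS0|² = (-11.5−0.5)² + (9.5−4)² = 144 + 30.25 = 174.25
|PS1|² = (-11.5−1)² + (9.5−(-7))² = 156.25 + 272.25 = 428.5
|PS2|² = (-11.5−(-11))² + (9.5−(-10))² = 0.25 + 380.25 = 380.5
|PS3|² = (-11.5−9)² + (9.5−4.5)² = 420.25 + 25 = 445.25
|PS4|² = (-11.5−0.5)² + (9.5−11.5)² = 144 + 4 = 148
|PS5|² = (-11.5−(-5))² + (9.5−4.5)² = 42.25 + 25 = 67.25
The smallest is to S5, so P lies in the Voronoi region of S5.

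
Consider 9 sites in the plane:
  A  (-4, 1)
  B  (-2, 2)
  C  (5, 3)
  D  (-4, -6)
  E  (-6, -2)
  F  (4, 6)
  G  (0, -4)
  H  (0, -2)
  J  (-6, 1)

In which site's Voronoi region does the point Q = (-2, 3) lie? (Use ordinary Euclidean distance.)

Squared Euclidean distances:
|QA|² = (-2−(-4))² + (3−1)² = 4 + 4 = 8
|QB|² = (-2−(-2))² + (3−2)² = 0 + 1 = 1
|QC|² = (-2−5)² + (3−3)² = 49 + 0 = 49
|QD|² = (-2−(-4))² + (3−(-6))² = 4 + 81 = 85
|QE|² = (-2−(-6))² + (3−(-2))² = 16 + 25 = 41
|QF|² = (-2−4)² + (3−6)² = 36 + 9 = 45
|QG|² = (-2−0)² + (3−(-4))² = 4 + 49 = 53
|QH|² = (-2−0)² + (3−(-2))² = 4 + 25 = 29
|QJ|² = (-2−(-6))² + (3−1)² = 16 + 4 = 20
The smallest is to B, so Q lies in the Voronoi region of B.

B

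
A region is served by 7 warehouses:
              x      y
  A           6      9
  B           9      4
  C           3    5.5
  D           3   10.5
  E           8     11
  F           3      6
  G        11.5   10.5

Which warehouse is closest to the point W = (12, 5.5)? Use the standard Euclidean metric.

Since √ is increasing, it suffices to compare squared distances:
|WA|² = (12−6)² + (5.5−9)² = 36 + 12.25 = 48.25
|WB|² = (12−9)² + (5.5−4)² = 9 + 2.25 = 11.25
|WC|² = (12−3)² + (5.5−5.5)² = 81 + 0 = 81
|WD|² = (12−3)² + (5.5−10.5)² = 81 + 25 = 106
|WE|² = (12−8)² + (5.5−11)² = 16 + 30.25 = 46.25
|WF|² = (12−3)² + (5.5−6)² = 81 + 0.25 = 81.25
|WG|² = (12−11.5)² + (5.5−10.5)² = 0.25 + 25 = 25.25
The smallest is to B, so W lies in the Voronoi region of B.

B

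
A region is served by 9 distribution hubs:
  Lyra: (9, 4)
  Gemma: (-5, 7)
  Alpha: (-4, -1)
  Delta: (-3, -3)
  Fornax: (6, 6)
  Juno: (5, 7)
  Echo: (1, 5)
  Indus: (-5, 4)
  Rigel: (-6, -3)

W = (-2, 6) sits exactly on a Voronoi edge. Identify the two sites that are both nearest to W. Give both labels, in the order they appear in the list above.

Squared distances from W to each site:
d²(W, Lyra) = 121 + 4 = 125
d²(W, Gemma) = 9 + 1 = 10
d²(W, Alpha) = 4 + 49 = 53
d²(W, Delta) = 1 + 81 = 82
d²(W, Fornax) = 64 + 0 = 64
d²(W, Juno) = 49 + 1 = 50
d²(W, Echo) = 9 + 1 = 10
d²(W, Indus) = 9 + 4 = 13
d²(W, Rigel) = 16 + 81 = 97
W is equidistant from Gemma and Echo (both at squared distance 10), and every other site is strictly farther — so W lies on the Gemma–Echo Voronoi edge.

Gemma and Echo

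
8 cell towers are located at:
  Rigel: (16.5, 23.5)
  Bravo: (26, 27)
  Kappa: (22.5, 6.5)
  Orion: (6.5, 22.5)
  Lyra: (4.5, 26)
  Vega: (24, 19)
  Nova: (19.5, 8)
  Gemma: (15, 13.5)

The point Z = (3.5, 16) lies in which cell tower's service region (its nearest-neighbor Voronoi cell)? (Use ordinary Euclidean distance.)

Orion

Since √ is increasing, it suffices to compare squared distances:
d²(Z, Rigel) = (3.5−16.5)² + (16−23.5)² = 169 + 56.25 = 225.25
d²(Z, Bravo) = (3.5−26)² + (16−27)² = 506.25 + 121 = 627.25
d²(Z, Kappa) = (3.5−22.5)² + (16−6.5)² = 361 + 90.25 = 451.25
d²(Z, Orion) = (3.5−6.5)² + (16−22.5)² = 9 + 42.25 = 51.25
d²(Z, Lyra) = (3.5−4.5)² + (16−26)² = 1 + 100 = 101
d²(Z, Vega) = (3.5−24)² + (16−19)² = 420.25 + 9 = 429.25
d²(Z, Nova) = (3.5−19.5)² + (16−8)² = 256 + 64 = 320
d²(Z, Gemma) = (3.5−15)² + (16−13.5)² = 132.25 + 6.25 = 138.5
The smallest is to Orion, so Z lies in the Voronoi region of Orion.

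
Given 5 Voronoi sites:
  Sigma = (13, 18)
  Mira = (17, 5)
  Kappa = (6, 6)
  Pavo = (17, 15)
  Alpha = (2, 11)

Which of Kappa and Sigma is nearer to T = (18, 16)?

Sigma

Compare squared distances:
d²(T, Kappa) = (18−6)² + (16−6)² = 144 + 100 = 244
d²(T, Sigma) = (18−13)² + (16−18)² = 25 + 4 = 29
244 > 29, so Sigma is closer.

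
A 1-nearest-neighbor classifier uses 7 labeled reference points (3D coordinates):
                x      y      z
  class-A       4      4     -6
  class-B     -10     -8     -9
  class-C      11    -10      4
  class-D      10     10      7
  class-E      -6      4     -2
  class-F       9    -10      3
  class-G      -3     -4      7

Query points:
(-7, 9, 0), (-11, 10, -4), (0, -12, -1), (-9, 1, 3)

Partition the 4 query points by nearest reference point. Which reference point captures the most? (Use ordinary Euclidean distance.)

class-E

(-7, 9, 0) — d² to each: class-A:182, class-B:379, class-C:701, class-D:339, class-E:30, class-F:626, class-G:234 → nearest is class-E
(-11, 10, -4) — d² to each: class-A:265, class-B:350, class-C:948, class-D:562, class-E:65, class-F:849, class-G:381 → nearest is class-E
(0, -12, -1) — d² to each: class-A:297, class-B:180, class-C:150, class-D:648, class-E:293, class-F:101, class-G:137 → nearest is class-F
(-9, 1, 3) — d² to each: class-A:259, class-B:226, class-C:522, class-D:458, class-E:43, class-F:445, class-G:77 → nearest is class-E
Tally — class-E:3, class-F:1. class-E captures the most (3).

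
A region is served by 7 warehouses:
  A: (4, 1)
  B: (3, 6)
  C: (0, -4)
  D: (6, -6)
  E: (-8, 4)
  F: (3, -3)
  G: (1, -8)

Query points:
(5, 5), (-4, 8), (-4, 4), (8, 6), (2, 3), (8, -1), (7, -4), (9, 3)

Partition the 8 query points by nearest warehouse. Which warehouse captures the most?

(5, 5) — d² to each: A:17, B:5, C:106, D:122, E:170, F:68, G:185 → nearest is B
(-4, 8) — d² to each: A:113, B:53, C:160, D:296, E:32, F:170, G:281 → nearest is E
(-4, 4) — d² to each: A:73, B:53, C:80, D:200, E:16, F:98, G:169 → nearest is E
(8, 6) — d² to each: A:41, B:25, C:164, D:148, E:260, F:106, G:245 → nearest is B
(2, 3) — d² to each: A:8, B:10, C:53, D:97, E:101, F:37, G:122 → nearest is A
(8, -1) — d² to each: A:20, B:74, C:73, D:29, E:281, F:29, G:98 → nearest is A
(7, -4) — d² to each: A:34, B:116, C:49, D:5, E:289, F:17, G:52 → nearest is D
(9, 3) — d² to each: A:29, B:45, C:130, D:90, E:290, F:72, G:185 → nearest is A
Tally — A:3, B:2, D:1, E:2. A captures the most (3).

A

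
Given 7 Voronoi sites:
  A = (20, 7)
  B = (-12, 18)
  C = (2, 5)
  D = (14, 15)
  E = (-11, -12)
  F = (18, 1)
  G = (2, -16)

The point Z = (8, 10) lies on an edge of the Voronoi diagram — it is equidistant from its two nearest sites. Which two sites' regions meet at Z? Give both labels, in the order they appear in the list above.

C and D

Squared distances from Z to each site:
|ZA|² = (8−20)² + (10−7)² = 144 + 9 = 153
|ZB|² = (8−(-12))² + (10−18)² = 400 + 64 = 464
|ZC|² = (8−2)² + (10−5)² = 36 + 25 = 61
|ZD|² = (8−14)² + (10−15)² = 36 + 25 = 61
|ZE|² = (8−(-11))² + (10−(-12))² = 361 + 484 = 845
|ZF|² = (8−18)² + (10−1)² = 100 + 81 = 181
|ZG|² = (8−2)² + (10−(-16))² = 36 + 676 = 712
Z is equidistant from C and D (both at squared distance 61), and every other site is strictly farther — so Z lies on the C–D Voronoi edge.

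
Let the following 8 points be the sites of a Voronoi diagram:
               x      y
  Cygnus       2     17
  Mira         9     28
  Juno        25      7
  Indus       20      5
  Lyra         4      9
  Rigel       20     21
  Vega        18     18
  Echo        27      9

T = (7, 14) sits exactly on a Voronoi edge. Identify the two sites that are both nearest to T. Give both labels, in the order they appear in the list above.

Squared distances from T to each site:
d²(T, Cygnus) = (7−2)² + (14−17)² = 25 + 9 = 34
d²(T, Mira) = (7−9)² + (14−28)² = 4 + 196 = 200
d²(T, Juno) = (7−25)² + (14−7)² = 324 + 49 = 373
d²(T, Indus) = (7−20)² + (14−5)² = 169 + 81 = 250
d²(T, Lyra) = (7−4)² + (14−9)² = 9 + 25 = 34
d²(T, Rigel) = (7−20)² + (14−21)² = 169 + 49 = 218
d²(T, Vega) = (7−18)² + (14−18)² = 121 + 16 = 137
d²(T, Echo) = (7−27)² + (14−9)² = 400 + 25 = 425
T is equidistant from Cygnus and Lyra (both at squared distance 34), and every other site is strictly farther — so T lies on the Cygnus–Lyra Voronoi edge.

Cygnus and Lyra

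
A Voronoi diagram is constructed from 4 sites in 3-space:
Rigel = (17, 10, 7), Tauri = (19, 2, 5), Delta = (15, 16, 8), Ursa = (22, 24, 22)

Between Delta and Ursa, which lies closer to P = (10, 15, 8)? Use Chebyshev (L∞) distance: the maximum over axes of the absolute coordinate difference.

d(P, Delta) = max(5, 1, 0) = 5
d(P, Ursa) = max(12, 9, 14) = 14
5 < 14, so Delta is closer.

Delta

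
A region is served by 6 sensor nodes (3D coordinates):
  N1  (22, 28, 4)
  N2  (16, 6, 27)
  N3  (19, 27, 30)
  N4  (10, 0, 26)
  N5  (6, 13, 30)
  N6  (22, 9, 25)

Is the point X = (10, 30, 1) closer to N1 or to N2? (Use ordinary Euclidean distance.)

N1

Compare squared distances:
|XN1|² = (10−22)² + (30−28)² + (1−4)² = 144 + 4 + 9 = 157
|XN2|² = (10−16)² + (30−6)² + (1−27)² = 36 + 576 + 676 = 1288
157 < 1288, so N1 is closer.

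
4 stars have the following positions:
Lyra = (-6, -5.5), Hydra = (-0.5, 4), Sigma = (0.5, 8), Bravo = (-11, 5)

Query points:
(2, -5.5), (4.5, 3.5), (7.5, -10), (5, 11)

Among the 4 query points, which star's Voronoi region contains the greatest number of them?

Lyra

(2, -5.5) — d² to each: Lyra:64, Hydra:96.5, Sigma:184.5, Bravo:279.25 → nearest is Lyra
(4.5, 3.5) — d² to each: Lyra:191.25, Hydra:25.25, Sigma:36.25, Bravo:242.5 → nearest is Hydra
(7.5, -10) — d² to each: Lyra:202.5, Hydra:260, Sigma:373, Bravo:567.25 → nearest is Lyra
(5, 11) — d² to each: Lyra:393.25, Hydra:79.25, Sigma:29.25, Bravo:292 → nearest is Sigma
Tally — Lyra:2, Hydra:1, Sigma:1. Lyra captures the most (2).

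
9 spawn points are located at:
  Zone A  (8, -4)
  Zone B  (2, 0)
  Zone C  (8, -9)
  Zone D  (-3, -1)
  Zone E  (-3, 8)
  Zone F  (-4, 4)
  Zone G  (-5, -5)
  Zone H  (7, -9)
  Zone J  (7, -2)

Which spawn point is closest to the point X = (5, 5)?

Since √ is increasing, it suffices to compare squared distances:
d²(X, Zone A) = 9 + 81 = 90
d²(X, Zone B) = 9 + 25 = 34
d²(X, Zone C) = 9 + 196 = 205
d²(X, Zone D) = 64 + 36 = 100
d²(X, Zone E) = 64 + 9 = 73
d²(X, Zone F) = 81 + 1 = 82
d²(X, Zone G) = 100 + 100 = 200
d²(X, Zone H) = 4 + 196 = 200
d²(X, Zone J) = 4 + 49 = 53
Zone B is nearest.

Zone B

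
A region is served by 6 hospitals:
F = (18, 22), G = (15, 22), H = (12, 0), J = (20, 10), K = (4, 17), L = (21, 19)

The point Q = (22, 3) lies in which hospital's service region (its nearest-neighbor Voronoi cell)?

J

Compare squared distances (the ordering matches that of the actual distances):
|QF|² = (22−18)² + (3−22)² = 16 + 361 = 377
|QG|² = (22−15)² + (3−22)² = 49 + 361 = 410
|QH|² = (22−12)² + (3−0)² = 100 + 9 = 109
|QJ|² = (22−20)² + (3−10)² = 4 + 49 = 53
|QK|² = (22−4)² + (3−17)² = 324 + 196 = 520
|QL|² = (22−21)² + (3−19)² = 1 + 256 = 257
J is nearest.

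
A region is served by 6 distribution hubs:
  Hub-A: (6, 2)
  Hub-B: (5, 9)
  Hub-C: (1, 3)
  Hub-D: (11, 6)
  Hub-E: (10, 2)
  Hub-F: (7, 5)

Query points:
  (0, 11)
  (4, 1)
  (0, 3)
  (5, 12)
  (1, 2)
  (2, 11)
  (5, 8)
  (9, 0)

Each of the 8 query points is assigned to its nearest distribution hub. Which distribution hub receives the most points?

Hub-B

(0, 11) — d² to each: Hub-A:117, Hub-B:29, Hub-C:65, Hub-D:146, Hub-E:181, Hub-F:85 → nearest is Hub-B
(4, 1) — d² to each: Hub-A:5, Hub-B:65, Hub-C:13, Hub-D:74, Hub-E:37, Hub-F:25 → nearest is Hub-A
(0, 3) — d² to each: Hub-A:37, Hub-B:61, Hub-C:1, Hub-D:130, Hub-E:101, Hub-F:53 → nearest is Hub-C
(5, 12) — d² to each: Hub-A:101, Hub-B:9, Hub-C:97, Hub-D:72, Hub-E:125, Hub-F:53 → nearest is Hub-B
(1, 2) — d² to each: Hub-A:25, Hub-B:65, Hub-C:1, Hub-D:116, Hub-E:81, Hub-F:45 → nearest is Hub-C
(2, 11) — d² to each: Hub-A:97, Hub-B:13, Hub-C:65, Hub-D:106, Hub-E:145, Hub-F:61 → nearest is Hub-B
(5, 8) — d² to each: Hub-A:37, Hub-B:1, Hub-C:41, Hub-D:40, Hub-E:61, Hub-F:13 → nearest is Hub-B
(9, 0) — d² to each: Hub-A:13, Hub-B:97, Hub-C:73, Hub-D:40, Hub-E:5, Hub-F:29 → nearest is Hub-E
Tally — Hub-A:1, Hub-B:4, Hub-C:2, Hub-E:1. Hub-B captures the most (4).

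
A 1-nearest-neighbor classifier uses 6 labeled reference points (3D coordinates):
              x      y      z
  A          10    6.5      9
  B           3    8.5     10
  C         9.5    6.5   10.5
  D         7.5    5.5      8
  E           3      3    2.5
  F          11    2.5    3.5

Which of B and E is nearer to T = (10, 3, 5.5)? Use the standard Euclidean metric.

E

Compare squared distances:
|TB|² = (10−3)² + (3−8.5)² + (5.5−10)² = 49 + 30.25 + 20.25 = 99.5
|TE|² = (10−3)² + (3−3)² + (5.5−2.5)² = 49 + 0 + 9 = 58
99.5 > 58, so E is closer.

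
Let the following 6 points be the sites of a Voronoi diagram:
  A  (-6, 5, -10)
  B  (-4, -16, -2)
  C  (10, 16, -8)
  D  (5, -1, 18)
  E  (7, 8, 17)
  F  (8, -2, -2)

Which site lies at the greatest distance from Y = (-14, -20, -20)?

E

Squared Euclidean distances:
|YA|² = (-14−(-6))² + (-20−5)² + (-20−(-10))² = 64 + 625 + 100 = 789
|YB|² = (-14−(-4))² + (-20−(-16))² + (-20−(-2))² = 100 + 16 + 324 = 440
|YC|² = (-14−10)² + (-20−16)² + (-20−(-8))² = 576 + 1296 + 144 = 2016
|YD|² = (-14−5)² + (-20−(-1))² + (-20−18)² = 361 + 361 + 1444 = 2166
|YE|² = (-14−7)² + (-20−8)² + (-20−17)² = 441 + 784 + 1369 = 2594
|YF|² = (-14−8)² + (-20−(-2))² + (-20−(-2))² = 484 + 324 + 324 = 1132
The largest is to E.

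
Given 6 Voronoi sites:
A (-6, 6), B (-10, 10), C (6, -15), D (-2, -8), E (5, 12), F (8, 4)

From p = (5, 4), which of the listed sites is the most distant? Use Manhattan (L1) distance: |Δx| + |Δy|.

B

d(p,A) = |5−(-6)| + |4−6| = 11 + 2 = 13
d(p,B) = |5−(-10)| + |4−10| = 15 + 6 = 21
d(p,C) = |5−6| + |4−(-15)| = 1 + 19 = 20
d(p,D) = |5−(-2)| + |4−(-8)| = 7 + 12 = 19
d(p,E) = |5−5| + |4−12| = 0 + 8 = 8
d(p,F) = |5−8| + |4−4| = 3 + 0 = 3
The largest is to B.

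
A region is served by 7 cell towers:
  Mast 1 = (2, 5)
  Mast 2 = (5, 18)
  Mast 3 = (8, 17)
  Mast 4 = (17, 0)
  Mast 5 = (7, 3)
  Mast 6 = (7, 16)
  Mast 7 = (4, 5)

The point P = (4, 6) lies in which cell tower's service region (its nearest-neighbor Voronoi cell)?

Squared Euclidean distances:
d²(P, Mast 1) = (4−2)² + (6−5)² = 4 + 1 = 5
d²(P, Mast 2) = (4−5)² + (6−18)² = 1 + 144 = 145
d²(P, Mast 3) = (4−8)² + (6−17)² = 16 + 121 = 137
d²(P, Mast 4) = (4−17)² + (6−0)² = 169 + 36 = 205
d²(P, Mast 5) = (4−7)² + (6−3)² = 9 + 9 = 18
d²(P, Mast 6) = (4−7)² + (6−16)² = 9 + 100 = 109
d²(P, Mast 7) = (4−4)² + (6−5)² = 0 + 1 = 1
Mast 7 is nearest.

Mast 7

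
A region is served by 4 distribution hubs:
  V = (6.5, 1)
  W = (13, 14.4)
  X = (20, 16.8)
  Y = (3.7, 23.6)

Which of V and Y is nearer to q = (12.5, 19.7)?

Y

Compare squared distances:
|qV|² = (12.5−6.5)² + (19.7−1)² = 36 + 349.69 = 385.69
|qY|² = (12.5−3.7)² + (19.7−23.6)² = 77.44 + 15.21 = 92.65
385.69 > 92.65, so Y is closer.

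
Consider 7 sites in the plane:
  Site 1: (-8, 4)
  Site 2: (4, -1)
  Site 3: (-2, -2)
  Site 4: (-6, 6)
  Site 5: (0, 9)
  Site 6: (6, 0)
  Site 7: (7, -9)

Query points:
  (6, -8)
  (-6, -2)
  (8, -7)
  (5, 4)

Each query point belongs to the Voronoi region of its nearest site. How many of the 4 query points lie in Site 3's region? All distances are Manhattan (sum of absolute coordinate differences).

1

(6, -8) — d to each: Site 1:26, Site 2:9, Site 3:14, Site 4:26, Site 5:23, Site 6:8, Site 7:2 → nearest is Site 7
(-6, -2) — d to each: Site 1:8, Site 2:11, Site 3:4, Site 4:8, Site 5:17, Site 6:14, Site 7:20 → nearest is Site 3
(8, -7) — d to each: Site 1:27, Site 2:10, Site 3:15, Site 4:27, Site 5:24, Site 6:9, Site 7:3 → nearest is Site 7
(5, 4) — d to each: Site 1:13, Site 2:6, Site 3:13, Site 4:13, Site 5:10, Site 6:5, Site 7:15 → nearest is Site 6
1 of the 4 points has Site 3 as nearest.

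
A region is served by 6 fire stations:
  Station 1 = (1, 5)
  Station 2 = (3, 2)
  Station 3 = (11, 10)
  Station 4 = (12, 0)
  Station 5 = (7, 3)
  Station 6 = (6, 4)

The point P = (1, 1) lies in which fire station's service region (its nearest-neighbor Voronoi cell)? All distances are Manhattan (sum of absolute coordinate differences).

Station 2

d(P, Station 1) = |1−1| + |1−5| = 0 + 4 = 4
d(P, Station 2) = |1−3| + |1−2| = 2 + 1 = 3
d(P, Station 3) = |1−11| + |1−10| = 10 + 9 = 19
d(P, Station 4) = |1−12| + |1−0| = 11 + 1 = 12
d(P, Station 5) = |1−7| + |1−3| = 6 + 2 = 8
d(P, Station 6) = |1−6| + |1−4| = 5 + 3 = 8
Station 2 is nearest.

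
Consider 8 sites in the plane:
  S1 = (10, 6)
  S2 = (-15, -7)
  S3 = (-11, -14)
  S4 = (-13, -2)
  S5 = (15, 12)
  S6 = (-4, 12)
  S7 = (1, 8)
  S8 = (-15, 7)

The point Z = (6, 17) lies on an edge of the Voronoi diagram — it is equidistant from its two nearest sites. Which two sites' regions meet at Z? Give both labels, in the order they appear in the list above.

S5 and S7

Squared distances from Z to each site:
|ZS1|² = (6−10)² + (17−6)² = 16 + 121 = 137
|ZS2|² = (6−(-15))² + (17−(-7))² = 441 + 576 = 1017
|ZS3|² = (6−(-11))² + (17−(-14))² = 289 + 961 = 1250
|ZS4|² = (6−(-13))² + (17−(-2))² = 361 + 361 = 722
|ZS5|² = (6−15)² + (17−12)² = 81 + 25 = 106
|ZS6|² = (6−(-4))² + (17−12)² = 100 + 25 = 125
|ZS7|² = (6−1)² + (17−8)² = 25 + 81 = 106
|ZS8|² = (6−(-15))² + (17−7)² = 441 + 100 = 541
Z is equidistant from S5 and S7 (both at squared distance 106), and every other site is strictly farther — so Z lies on the S5–S7 Voronoi edge.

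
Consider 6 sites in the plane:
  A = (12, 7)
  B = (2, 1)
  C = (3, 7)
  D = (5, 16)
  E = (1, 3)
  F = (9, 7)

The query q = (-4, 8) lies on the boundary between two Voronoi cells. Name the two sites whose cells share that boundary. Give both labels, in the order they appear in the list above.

C and E

Squared distances from q to each site:
|qA|² = (-4−12)² + (8−7)² = 256 + 1 = 257
|qB|² = (-4−2)² + (8−1)² = 36 + 49 = 85
|qC|² = (-4−3)² + (8−7)² = 49 + 1 = 50
|qD|² = (-4−5)² + (8−16)² = 81 + 64 = 145
|qE|² = (-4−1)² + (8−3)² = 25 + 25 = 50
|qF|² = (-4−9)² + (8−7)² = 169 + 1 = 170
q is equidistant from C and E (both at squared distance 50), and every other site is strictly farther — so q lies on the C–E Voronoi edge.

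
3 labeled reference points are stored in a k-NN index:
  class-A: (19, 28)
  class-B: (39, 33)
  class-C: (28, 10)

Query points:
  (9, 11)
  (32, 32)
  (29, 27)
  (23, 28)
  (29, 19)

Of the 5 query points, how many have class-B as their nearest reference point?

1

(9, 11) — d² to each: class-A:389, class-B:1384, class-C:362 → nearest is class-C
(32, 32) — d² to each: class-A:185, class-B:50, class-C:500 → nearest is class-B
(29, 27) — d² to each: class-A:101, class-B:136, class-C:290 → nearest is class-A
(23, 28) — d² to each: class-A:16, class-B:281, class-C:349 → nearest is class-A
(29, 19) — d² to each: class-A:181, class-B:296, class-C:82 → nearest is class-C
1 of the 5 points has class-B as nearest.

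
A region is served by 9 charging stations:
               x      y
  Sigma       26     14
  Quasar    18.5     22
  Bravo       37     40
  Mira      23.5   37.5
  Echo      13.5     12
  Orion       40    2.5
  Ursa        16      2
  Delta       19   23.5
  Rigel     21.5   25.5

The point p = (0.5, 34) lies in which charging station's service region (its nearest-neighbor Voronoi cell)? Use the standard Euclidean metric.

Delta

Compare squared distances (the ordering matches that of the actual distances):
d²(p, Sigma) = (0.5−26)² + (34−14)² = 650.25 + 400 = 1050.25
d²(p, Quasar) = (0.5−18.5)² + (34−22)² = 324 + 144 = 468
d²(p, Bravo) = (0.5−37)² + (34−40)² = 1332.25 + 36 = 1368.25
d²(p, Mira) = (0.5−23.5)² + (34−37.5)² = 529 + 12.25 = 541.25
d²(p, Echo) = (0.5−13.5)² + (34−12)² = 169 + 484 = 653
d²(p, Orion) = (0.5−40)² + (34−2.5)² = 1560.25 + 992.25 = 2552.5
d²(p, Ursa) = (0.5−16)² + (34−2)² = 240.25 + 1024 = 1264.25
d²(p, Delta) = (0.5−19)² + (34−23.5)² = 342.25 + 110.25 = 452.5
d²(p, Rigel) = (0.5−21.5)² + (34−25.5)² = 441 + 72.25 = 513.25
Minimum is at Delta.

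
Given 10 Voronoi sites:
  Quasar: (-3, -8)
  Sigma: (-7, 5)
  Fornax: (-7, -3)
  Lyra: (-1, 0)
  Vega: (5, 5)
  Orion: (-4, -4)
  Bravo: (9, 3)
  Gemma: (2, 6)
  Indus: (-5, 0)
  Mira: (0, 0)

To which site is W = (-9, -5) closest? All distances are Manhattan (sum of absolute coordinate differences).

d(W, Quasar) = |-9−(-3)| + |-5−(-8)| = 6 + 3 = 9
d(W, Sigma) = |-9−(-7)| + |-5−5| = 2 + 10 = 12
d(W, Fornax) = |-9−(-7)| + |-5−(-3)| = 2 + 2 = 4
d(W, Lyra) = |-9−(-1)| + |-5−0| = 8 + 5 = 13
d(W, Vega) = |-9−5| + |-5−5| = 14 + 10 = 24
d(W, Orion) = |-9−(-4)| + |-5−(-4)| = 5 + 1 = 6
d(W, Bravo) = |-9−9| + |-5−3| = 18 + 8 = 26
d(W, Gemma) = |-9−2| + |-5−6| = 11 + 11 = 22
d(W, Indus) = |-9−(-5)| + |-5−0| = 4 + 5 = 9
d(W, Mira) = |-9−0| + |-5−0| = 9 + 5 = 14
The smallest is to Fornax, so W lies in the Voronoi region of Fornax.

Fornax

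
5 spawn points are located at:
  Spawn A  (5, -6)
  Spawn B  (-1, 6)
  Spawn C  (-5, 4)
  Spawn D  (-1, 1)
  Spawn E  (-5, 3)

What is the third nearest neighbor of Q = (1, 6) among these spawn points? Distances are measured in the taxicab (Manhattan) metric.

Spawn C

d(Q, Spawn A) = |1−5| + |6−(-6)| = 4 + 12 = 16
d(Q, Spawn B) = |1−(-1)| + |6−6| = 2 + 0 = 2
d(Q, Spawn C) = |1−(-5)| + |6−4| = 6 + 2 = 8
d(Q, Spawn D) = |1−(-1)| + |6−1| = 2 + 5 = 7
d(Q, Spawn E) = |1−(-5)| + |6−3| = 6 + 3 = 9
Sorted ascending: Spawn B, Spawn D, Spawn C, Spawn E, … — the third-nearest is Spawn C.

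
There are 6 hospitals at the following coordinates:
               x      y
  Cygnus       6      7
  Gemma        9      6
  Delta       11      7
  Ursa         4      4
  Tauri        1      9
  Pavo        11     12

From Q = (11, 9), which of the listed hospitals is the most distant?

Since √ is increasing, it suffices to compare squared distances:
d²(Q, Cygnus) = (11−6)² + (9−7)² = 25 + 4 = 29
d²(Q, Gemma) = (11−9)² + (9−6)² = 4 + 9 = 13
d²(Q, Delta) = (11−11)² + (9−7)² = 0 + 4 = 4
d²(Q, Ursa) = (11−4)² + (9−4)² = 49 + 25 = 74
d²(Q, Tauri) = (11−1)² + (9−9)² = 100 + 0 = 100
d²(Q, Pavo) = (11−11)² + (9−12)² = 0 + 9 = 9
The largest is to Tauri.

Tauri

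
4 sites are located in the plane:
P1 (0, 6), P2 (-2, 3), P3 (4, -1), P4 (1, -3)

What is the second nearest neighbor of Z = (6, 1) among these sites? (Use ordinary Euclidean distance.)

P4

Compare squared distances (the ordering matches that of the actual distances):
|ZP1|² = (6−0)² + (1−6)² = 36 + 25 = 61
|ZP2|² = (6−(-2))² + (1−3)² = 64 + 4 = 68
|ZP3|² = (6−4)² + (1−(-1))² = 4 + 4 = 8
|ZP4|² = (6−1)² + (1−(-3))² = 25 + 16 = 41
Sorted ascending: P3, P4, P1, … — the second-nearest is P4.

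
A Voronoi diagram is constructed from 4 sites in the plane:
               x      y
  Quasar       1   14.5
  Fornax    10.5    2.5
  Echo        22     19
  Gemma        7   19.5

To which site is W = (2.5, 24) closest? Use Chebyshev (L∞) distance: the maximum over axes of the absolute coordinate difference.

d(W, Quasar) = max(1.5, 9.5) = 9.5
d(W, Fornax) = max(8, 21.5) = 21.5
d(W, Echo) = max(19.5, 5) = 19.5
d(W, Gemma) = max(4.5, 4.5) = 4.5
The smallest is to Gemma, so W lies in the Voronoi region of Gemma.

Gemma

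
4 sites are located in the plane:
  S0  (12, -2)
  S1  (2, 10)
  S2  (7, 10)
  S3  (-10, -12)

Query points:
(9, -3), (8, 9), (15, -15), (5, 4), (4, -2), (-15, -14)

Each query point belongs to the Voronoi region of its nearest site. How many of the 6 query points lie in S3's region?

1

(9, -3) — d² to each: S0:10, S1:218, S2:173, S3:442 → nearest is S0
(8, 9) — d² to each: S0:137, S1:37, S2:2, S3:765 → nearest is S2
(15, -15) — d² to each: S0:178, S1:794, S2:689, S3:634 → nearest is S0
(5, 4) — d² to each: S0:85, S1:45, S2:40, S3:481 → nearest is S2
(4, -2) — d² to each: S0:64, S1:148, S2:153, S3:296 → nearest is S0
(-15, -14) — d² to each: S0:873, S1:865, S2:1060, S3:29 → nearest is S3
1 of the 6 points has S3 as nearest.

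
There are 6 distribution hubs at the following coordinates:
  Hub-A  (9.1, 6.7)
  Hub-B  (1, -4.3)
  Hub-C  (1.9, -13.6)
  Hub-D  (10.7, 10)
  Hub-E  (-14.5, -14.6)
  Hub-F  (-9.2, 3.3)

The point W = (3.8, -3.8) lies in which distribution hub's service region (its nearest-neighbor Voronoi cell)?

Hub-B

Since √ is increasing, it suffices to compare squared distances:
d²(W, Hub-A) = (3.8−9.1)² + (-3.8−6.7)² = 28.09 + 110.25 = 138.34
d²(W, Hub-B) = (3.8−1)² + (-3.8−(-4.3))² = 7.84 + 0.25 = 8.09
d²(W, Hub-C) = (3.8−1.9)² + (-3.8−(-13.6))² = 3.61 + 96.04 = 99.65
d²(W, Hub-D) = (3.8−10.7)² + (-3.8−10)² = 47.61 + 190.44 = 238.05
d²(W, Hub-E) = (3.8−(-14.5))² + (-3.8−(-14.6))² = 334.89 + 116.64 = 451.53
d²(W, Hub-F) = (3.8−(-9.2))² + (-3.8−3.3)² = 169 + 50.41 = 219.41
Hub-B is nearest.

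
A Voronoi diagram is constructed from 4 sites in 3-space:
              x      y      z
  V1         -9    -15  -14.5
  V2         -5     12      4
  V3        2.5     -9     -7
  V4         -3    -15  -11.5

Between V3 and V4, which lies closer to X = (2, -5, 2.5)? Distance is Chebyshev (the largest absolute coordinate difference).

V3

d(X,V3) = max(0.5, 4, 9.5) = 9.5
d(X,V4) = max(5, 10, 14) = 14
9.5 < 14, so V3 is closer.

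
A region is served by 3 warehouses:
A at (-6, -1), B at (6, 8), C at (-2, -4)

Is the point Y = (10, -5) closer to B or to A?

B

Compare squared distances:
|YB|² = (10−6)² + (-5−8)² = 16 + 169 = 185
|YA|² = (10−(-6))² + (-5−(-1))² = 256 + 16 = 272
185 < 272, so B is closer.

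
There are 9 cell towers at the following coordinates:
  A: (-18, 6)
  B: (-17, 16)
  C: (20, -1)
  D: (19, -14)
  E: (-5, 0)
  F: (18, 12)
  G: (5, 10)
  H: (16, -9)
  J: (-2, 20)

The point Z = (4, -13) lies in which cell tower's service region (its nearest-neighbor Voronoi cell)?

H

Since √ is increasing, it suffices to compare squared distances:
|ZA|² = (4−(-18))² + (-13−6)² = 484 + 361 = 845
|ZB|² = (4−(-17))² + (-13−16)² = 441 + 841 = 1282
|ZC|² = (4−20)² + (-13−(-1))² = 256 + 144 = 400
|ZD|² = (4−19)² + (-13−(-14))² = 225 + 1 = 226
|ZE|² = (4−(-5))² + (-13−0)² = 81 + 169 = 250
|ZF|² = (4−18)² + (-13−12)² = 196 + 625 = 821
|ZG|² = (4−5)² + (-13−10)² = 1 + 529 = 530
|ZH|² = (4−16)² + (-13−(-9))² = 144 + 16 = 160
|ZJ|² = (4−(-2))² + (-13−20)² = 36 + 1089 = 1125
The smallest is to H, so Z lies in the Voronoi region of H.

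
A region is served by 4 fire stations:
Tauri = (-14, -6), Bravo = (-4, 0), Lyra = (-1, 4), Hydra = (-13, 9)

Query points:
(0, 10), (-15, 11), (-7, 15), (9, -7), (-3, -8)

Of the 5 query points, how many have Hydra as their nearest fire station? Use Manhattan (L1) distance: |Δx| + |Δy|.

2

(0, 10) — d to each: Tauri:30, Bravo:14, Lyra:7, Hydra:14 → nearest is Lyra
(-15, 11) — d to each: Tauri:18, Bravo:22, Lyra:21, Hydra:4 → nearest is Hydra
(-7, 15) — d to each: Tauri:28, Bravo:18, Lyra:17, Hydra:12 → nearest is Hydra
(9, -7) — d to each: Tauri:24, Bravo:20, Lyra:21, Hydra:38 → nearest is Bravo
(-3, -8) — d to each: Tauri:13, Bravo:9, Lyra:14, Hydra:27 → nearest is Bravo
2 of the 5 points have Hydra as nearest.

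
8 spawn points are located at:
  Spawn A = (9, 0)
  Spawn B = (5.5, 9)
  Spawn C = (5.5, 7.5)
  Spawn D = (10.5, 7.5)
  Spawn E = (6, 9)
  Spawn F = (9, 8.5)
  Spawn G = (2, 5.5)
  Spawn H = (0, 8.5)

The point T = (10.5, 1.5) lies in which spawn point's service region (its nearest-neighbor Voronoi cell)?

Spawn A

Compare squared distances (the ordering matches that of the actual distances):
d²(T, Spawn A) = (10.5−9)² + (1.5−0)² = 2.25 + 2.25 = 4.5
d²(T, Spawn B) = (10.5−5.5)² + (1.5−9)² = 25 + 56.25 = 81.25
d²(T, Spawn C) = (10.5−5.5)² + (1.5−7.5)² = 25 + 36 = 61
d²(T, Spawn D) = (10.5−10.5)² + (1.5−7.5)² = 0 + 36 = 36
d²(T, Spawn E) = (10.5−6)² + (1.5−9)² = 20.25 + 56.25 = 76.5
d²(T, Spawn F) = (10.5−9)² + (1.5−8.5)² = 2.25 + 49 = 51.25
d²(T, Spawn G) = (10.5−2)² + (1.5−5.5)² = 72.25 + 16 = 88.25
d²(T, Spawn H) = (10.5−0)² + (1.5−8.5)² = 110.25 + 49 = 159.25
Spawn A is nearest.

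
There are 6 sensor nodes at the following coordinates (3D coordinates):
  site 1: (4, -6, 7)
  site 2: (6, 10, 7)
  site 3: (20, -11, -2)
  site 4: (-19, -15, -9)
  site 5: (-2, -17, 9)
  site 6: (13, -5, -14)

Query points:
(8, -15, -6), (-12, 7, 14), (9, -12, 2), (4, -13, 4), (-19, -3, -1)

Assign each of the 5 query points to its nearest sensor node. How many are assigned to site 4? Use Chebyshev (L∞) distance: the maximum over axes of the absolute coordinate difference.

1

(8, -15, -6) — d to each: site 1:13, site 2:25, site 3:12, site 4:27, site 5:15, site 6:10 → nearest is site 6
(-12, 7, 14) — d to each: site 1:16, site 2:18, site 3:32, site 4:23, site 5:24, site 6:28 → nearest is site 1
(9, -12, 2) — d to each: site 1:6, site 2:22, site 3:11, site 4:28, site 5:11, site 6:16 → nearest is site 1
(4, -13, 4) — d to each: site 1:7, site 2:23, site 3:16, site 4:23, site 5:6, site 6:18 → nearest is site 5
(-19, -3, -1) — d to each: site 1:23, site 2:25, site 3:39, site 4:12, site 5:17, site 6:32 → nearest is site 4
1 of the 5 points has site 4 as nearest.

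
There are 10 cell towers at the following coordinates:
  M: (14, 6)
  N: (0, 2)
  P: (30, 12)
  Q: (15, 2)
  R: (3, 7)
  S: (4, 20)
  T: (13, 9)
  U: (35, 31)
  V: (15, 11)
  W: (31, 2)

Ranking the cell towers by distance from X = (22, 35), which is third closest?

Compare squared distances (the ordering matches that of the actual distances):
|XM|² = 64 + 841 = 905
|XN|² = 484 + 1089 = 1573
|XP|² = 64 + 529 = 593
|XQ|² = 49 + 1089 = 1138
|XR|² = 361 + 784 = 1145
|XS|² = 324 + 225 = 549
|XT|² = 81 + 676 = 757
|XU|² = 169 + 16 = 185
|XV|² = 49 + 576 = 625
|XW|² = 81 + 1089 = 1170
Sorted ascending: U, S, P, V, … — the third-nearest is P.

P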